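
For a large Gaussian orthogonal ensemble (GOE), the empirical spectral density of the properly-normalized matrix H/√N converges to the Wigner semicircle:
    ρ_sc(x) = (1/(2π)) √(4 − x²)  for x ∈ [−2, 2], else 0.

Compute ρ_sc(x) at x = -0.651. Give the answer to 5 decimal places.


ρ_sc(x) = (1/(2π)) √(4 − x²). With x = -0.651:
  4 − x² = 4 − (-0.651)² = 4 − 0.423801 = 3.576199.
  √(4 − x²) = 1.891084.
  1/(2π) = 0.159155.
  ρ_sc(-0.651) = 0.159155 · 1.891084 = 0.300975.

Rounded to 5 decimal places: ρ_sc(-0.651) ≈ 0.30098.


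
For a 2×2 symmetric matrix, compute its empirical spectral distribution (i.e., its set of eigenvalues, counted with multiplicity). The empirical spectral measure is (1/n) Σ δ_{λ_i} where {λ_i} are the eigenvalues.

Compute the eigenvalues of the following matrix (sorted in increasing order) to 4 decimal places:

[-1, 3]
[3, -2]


Since M is real symmetric, both eigenvalues are real; they are the roots of det(λI − M) = λ² − (tr M) λ + det M.
tr M = -1 + (-2) = -3.
det M = (-1)·(-2) − 3² = 2 − 9 = -7.
Characteristic polynomial: λ² + 3λ − 7 = 0.
Discriminant Δ = (tr M)² − 4·det M = 9 − (-28) = 37; √Δ = 6.082763.
λ = (tr M ± √Δ)/2 = (-3 ± 6.082763)/2, giving (tr M − √Δ)/2 = -4.5414 and (tr M + √Δ)/2 = 1.5414.

Eigenvalues sorted in increasing order: [-4.5414, 1.5414].


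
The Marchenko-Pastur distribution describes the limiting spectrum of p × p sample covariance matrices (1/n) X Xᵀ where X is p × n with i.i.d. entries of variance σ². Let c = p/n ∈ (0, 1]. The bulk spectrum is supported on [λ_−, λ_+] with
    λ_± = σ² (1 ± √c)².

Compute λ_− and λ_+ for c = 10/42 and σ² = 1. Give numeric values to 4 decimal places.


c = 10/42 = 0.238095; √c = 0.487950.
λ_− = σ² (1 − √c)² = 1 · (1 − 0.487950)² = 1 · (0.512050)² = 0.262195.
λ_+ = σ² (1 + √c)² = 1 · (1 + 0.487950)² = 1 · (1.487950)² = 2.213995.

Rounded to 4 decimal places: λ_− ≈ 0.2622, λ_+ ≈ 2.2140.


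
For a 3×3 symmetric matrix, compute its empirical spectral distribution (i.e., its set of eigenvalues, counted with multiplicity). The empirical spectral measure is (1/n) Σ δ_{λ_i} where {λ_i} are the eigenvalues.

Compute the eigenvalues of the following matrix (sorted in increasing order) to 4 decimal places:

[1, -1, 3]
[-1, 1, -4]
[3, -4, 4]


Since M is real symmetric, all three eigenvalues are real; they are the roots of det(λI − M) = λ³ − (tr M) λ² + s λ − det M, where s is the sum of the principal 2×2 minors.
tr M = 1 + 1 + 4 = 6.
s = (1·1 − (-1)²) + (1·4 − 3²) + (1·4 − (-4)²) = 0 + (-5) + (-12) = -17.
det M (expand along row 1) = 1·(-12) − (-1)·8 + 3·1 = -1.
Characteristic polynomial: λ³ − 6λ² − 17λ + 1 = 0.
Substitute λ = y + (tr M)/3 = y + 2.000000 to remove the quadratic term: y³ + p·y + q = 0 with p = s − (tr M)²/3 = -29.000000 and q = −2(tr M)³/27 + (tr M)·s/3 − det M = -49.000000.
Three real roots ⇒ use the trigonometric (Viète) form: r = 2√(−p/3) = 6.218253, φ = arccos(3q/(p·r)) = arccos(0.815175) = 0.617765 rad.
y_k = r·cos(φ/3 − 2πk/3) for k = 0, 1, 2 gives y = 6.086879, -1.942339, -4.144541.
λ_k = y_k + 2.000000 gives λ = 8.0869, 0.0577, -2.1445 (check: the sum is 6.0000 = tr M).

Eigenvalues sorted in increasing order: [-2.1445, 0.0577, 8.0869].


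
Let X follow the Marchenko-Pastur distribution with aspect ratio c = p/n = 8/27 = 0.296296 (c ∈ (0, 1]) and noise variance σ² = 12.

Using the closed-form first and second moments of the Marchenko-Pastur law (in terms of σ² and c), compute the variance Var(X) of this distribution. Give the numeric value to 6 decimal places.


Recall the MP moments m_1 = E[X] = σ² and m_2 = E[X²] = σ⁴ (1 + c).
m_1 = E[X] = σ² = 12, so m_1² = 144.
m_2 = E[X²] = σ⁴ (1 + c) = 144 · (1 + 0.296296) = 144 · 1.296296 = 186.666667.
(Note m_2 − m_1² simplifies to c · σ⁴ = 0.296296 · 144.)

Var(X) = m_2 − m_1² = 186.666667 − 144 = 42.666667.


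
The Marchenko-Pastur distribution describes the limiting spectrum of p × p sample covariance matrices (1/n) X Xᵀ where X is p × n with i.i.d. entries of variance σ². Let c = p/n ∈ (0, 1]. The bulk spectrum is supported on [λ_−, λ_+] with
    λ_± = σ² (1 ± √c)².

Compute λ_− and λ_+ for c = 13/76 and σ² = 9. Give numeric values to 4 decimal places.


c = 13/76 = 0.171053; √c = 0.413585.
λ_− = σ² (1 − √c)² = 9 · (1 − 0.413585)² = 9 · (0.586415)² = 3.094942.
λ_+ = σ² (1 + √c)² = 9 · (1 + 0.413585)² = 9 · (1.413585)² = 17.984005.

Rounded to 4 decimal places: λ_− ≈ 3.0949, λ_+ ≈ 17.9840.


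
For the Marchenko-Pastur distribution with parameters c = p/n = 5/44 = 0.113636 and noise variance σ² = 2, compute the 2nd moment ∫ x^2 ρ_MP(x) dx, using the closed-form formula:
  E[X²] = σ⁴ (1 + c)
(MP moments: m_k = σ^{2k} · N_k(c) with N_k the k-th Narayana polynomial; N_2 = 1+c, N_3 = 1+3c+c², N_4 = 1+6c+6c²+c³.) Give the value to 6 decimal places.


E[X²] = σ⁴ (1 + c) (second MP moment). With σ² = 2 (so σ⁴ = 4) and c = 5/44 = 0.113636: E[X²] = 4 · (1 + 0.113636) = 4 · 1.113636.

So E[X^2] = 4.454545.


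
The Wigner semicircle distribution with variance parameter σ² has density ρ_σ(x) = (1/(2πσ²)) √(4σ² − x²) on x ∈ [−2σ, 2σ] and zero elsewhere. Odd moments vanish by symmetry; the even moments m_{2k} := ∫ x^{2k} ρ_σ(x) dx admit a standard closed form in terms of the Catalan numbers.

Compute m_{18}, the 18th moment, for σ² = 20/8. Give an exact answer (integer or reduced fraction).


By the scaled semicircle moment identity, m_{2k} = σ^{2k} · C_k with k = 9.
C_9 = (1/(k+1)) · C(2k, k) = (1/10) · C(18, 9) = (1/10) · 48620 = 4862.
σ^{2k} = (σ²)^k = (20/8)^9 = 1953125/512.

Therefore m_{18} = σ^{18} · C_9 = (1953125/512) · 4862 = 4748046875/256.


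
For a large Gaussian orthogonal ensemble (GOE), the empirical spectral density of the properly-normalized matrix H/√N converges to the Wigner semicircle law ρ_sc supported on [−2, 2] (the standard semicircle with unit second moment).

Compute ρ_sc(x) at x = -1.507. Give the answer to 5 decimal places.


ρ_sc(x) = (1/(2π)) √(4 − x²). With x = -1.507:
  4 − x² = 4 − (-1.507)² = 4 − 2.271049 = 1.728951.
  √(4 − x²) = 1.314896.
  1/(2π) = 0.159155.
  ρ_sc(-1.507) = 0.159155 · 1.314896 = 0.209272.

Rounded to 5 decimal places: ρ_sc(-1.507) ≈ 0.20927.


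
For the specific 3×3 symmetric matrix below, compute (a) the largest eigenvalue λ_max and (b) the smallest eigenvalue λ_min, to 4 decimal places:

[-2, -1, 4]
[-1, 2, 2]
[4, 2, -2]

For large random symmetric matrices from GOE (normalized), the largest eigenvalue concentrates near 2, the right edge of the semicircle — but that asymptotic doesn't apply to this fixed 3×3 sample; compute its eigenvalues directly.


Since M is real symmetric, all three eigenvalues are real; they are the roots of det(λI − M) = λ³ − (tr M) λ² + s λ − det M, where s is the sum of the principal 2×2 minors.
tr M = -2 + 2 + (-2) = -2.
s = ((-2)·2 − (-1)²) + ((-2)·(-2) − 4²) + (2·(-2) − 2²) = -5 + (-12) + (-8) = -25.
det M (expand along row 1) = (-2)·(-8) − (-1)·(-6) + 4·(-10) = -30.
Characteristic polynomial: λ³ + 2λ² − 25λ + 30 = 0.
Substitute λ = y + (tr M)/3 = y − 0.666667 to remove the quadratic term: y³ + p·y + q = 0 with p = s − (tr M)²/3 = -26.333333 and q = −2(tr M)³/27 + (tr M)·s/3 − det M = 47.259259.
Three real roots ⇒ use the trigonometric (Viète) form: r = 2√(−p/3) = 5.925463, φ = arccos(3q/(p·r)) = arccos(-0.908615) = 2.710753 rad.
y_k = r·cos(φ/3 − 2πk/3) for k = 0, 1, 2 gives y = 3.666667, 2.197796, -5.864462.
λ_k = y_k − 0.666667 gives λ = 3.0000, 1.5311, -6.5311 (check: the sum is -2.0000 = tr M).

Hence λ_max = 3.0000 and λ_min = -6.5311.


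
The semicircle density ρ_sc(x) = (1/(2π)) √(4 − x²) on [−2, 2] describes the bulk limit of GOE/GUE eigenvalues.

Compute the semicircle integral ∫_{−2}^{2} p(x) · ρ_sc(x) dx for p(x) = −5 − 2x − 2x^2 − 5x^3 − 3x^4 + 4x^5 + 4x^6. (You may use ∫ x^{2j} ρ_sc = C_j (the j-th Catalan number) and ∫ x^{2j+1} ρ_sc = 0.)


Write p(x) = Σ a_i x^i, split into monomials and integrate each against ρ_sc separately.
Using ∫ x^{2j} ρ_sc = C_j = (1/(j+1)) C(2j, j) (Catalan numbers) and ∫ x^{2j+1} ρ_sc = 0 (odd monomials vanish by symmetry):
  i = 0 (even): a_0 · C_{0} = -5 · 1 = -5
  i = 1 (odd): ∫ x^1 ρ_sc = 0 (vanishes)
  i = 2 (even): a_2 · C_{1} = -2 · 1 = -2
  i = 3 (odd): ∫ x^3 ρ_sc = 0 (vanishes)
  i = 4 (even): a_4 · C_{2} = -3 · 2 = -6
  i = 5 (odd): ∫ x^5 ρ_sc = 0 (vanishes)
  i = 6 (even): a_6 · C_{3} = 4 · 5 = 20

Summing the contributions: ∫_{−2}^{2} p(x) ρ_sc(x) dx = (-5) + (-2) + (-6) + 20 = 7.


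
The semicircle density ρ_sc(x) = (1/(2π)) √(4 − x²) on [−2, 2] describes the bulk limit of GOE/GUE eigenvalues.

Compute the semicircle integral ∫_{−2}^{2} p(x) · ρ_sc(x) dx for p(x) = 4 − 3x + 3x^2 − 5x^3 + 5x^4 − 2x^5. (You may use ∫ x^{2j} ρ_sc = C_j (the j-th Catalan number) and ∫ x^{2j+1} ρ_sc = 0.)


Write p(x) = Σ a_i x^i, split into monomials and integrate each against ρ_sc separately.
Using ∫ x^{2j} ρ_sc = C_j = (1/(j+1)) C(2j, j) (Catalan numbers) and ∫ x^{2j+1} ρ_sc = 0 (odd monomials vanish by symmetry):
  i = 0 (even): a_0 · C_{0} = 4 · 1 = 4
  i = 1 (odd): ∫ x^1 ρ_sc = 0 (vanishes)
  i = 2 (even): a_2 · C_{1} = 3 · 1 = 3
  i = 3 (odd): ∫ x^3 ρ_sc = 0 (vanishes)
  i = 4 (even): a_4 · C_{2} = 5 · 2 = 10
  i = 5 (odd): ∫ x^5 ρ_sc = 0 (vanishes)

Summing the contributions: ∫_{−2}^{2} p(x) ρ_sc(x) dx = 4 + 3 + 10 = 17.


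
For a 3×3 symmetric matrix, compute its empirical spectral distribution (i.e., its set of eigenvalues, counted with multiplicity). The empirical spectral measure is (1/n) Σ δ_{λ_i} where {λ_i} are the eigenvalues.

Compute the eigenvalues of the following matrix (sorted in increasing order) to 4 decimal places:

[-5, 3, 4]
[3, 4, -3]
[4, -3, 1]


Since M is real symmetric, all three eigenvalues are real; they are the roots of det(λI − M) = λ³ − (tr M) λ² + s λ − det M, where s is the sum of the principal 2×2 minors.
tr M = -5 + 4 + 1 = 0.
s = ((-5)·4 − 3²) + ((-5)·1 − 4²) + (4·1 − (-3)²) = -29 + (-21) + (-5) = -55.
det M (expand along row 1) = (-5)·(-5) − 3·15 + 4·(-25) = -120.
Characteristic polynomial: λ³ − 55λ + 120 = 0.
Substitute λ = y + (tr M)/3 = y + 0.000000 to remove the quadratic term: y³ + p·y + q = 0 with p = s − (tr M)²/3 = -55.000000 and q = −2(tr M)³/27 + (tr M)·s/3 − det M = 120.000000.
Three real roots ⇒ use the trigonometric (Viète) form: r = 2√(−p/3) = 8.563488, φ = arccos(3q/(p·r)) = arccos(-0.764344) = 2.440820 rad.
y_k = r·cos(φ/3 − 2πk/3) for k = 0, 1, 2 gives y = 5.882103, 2.448814, -8.330917.
λ_k = y_k + 0.000000 gives λ = 5.8821, 2.4488, -8.3309 (check: the sum is 0.0000 = tr M).

Eigenvalues sorted in increasing order: [-8.3309, 2.4488, 5.8821].


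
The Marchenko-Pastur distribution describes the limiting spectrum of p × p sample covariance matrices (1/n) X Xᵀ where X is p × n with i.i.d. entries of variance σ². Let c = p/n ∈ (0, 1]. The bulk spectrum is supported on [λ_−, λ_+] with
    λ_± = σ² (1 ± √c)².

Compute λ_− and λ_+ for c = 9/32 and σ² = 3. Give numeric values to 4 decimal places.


c = 9/32 = 0.281250; √c = 0.530330.
λ_− = σ² (1 − √c)² = 3 · (1 − 0.530330)² = 3 · (0.469670)² = 0.661769.
λ_+ = σ² (1 + √c)² = 3 · (1 + 0.530330)² = 3 · (1.530330)² = 7.025731.

Rounded to 4 decimal places: λ_− ≈ 0.6618, λ_+ ≈ 7.0257.


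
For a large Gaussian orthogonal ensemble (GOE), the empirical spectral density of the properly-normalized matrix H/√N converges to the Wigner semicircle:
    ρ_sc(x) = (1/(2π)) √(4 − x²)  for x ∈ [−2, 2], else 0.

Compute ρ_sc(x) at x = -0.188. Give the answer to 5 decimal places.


ρ_sc(x) = (1/(2π)) √(4 − x²). With x = -0.188:
  4 − x² = 4 − (-0.188)² = 4 − 0.035344 = 3.964656.
  √(4 − x²) = 1.991144.
  1/(2π) = 0.159155.
  ρ_sc(-0.188) = 0.159155 · 1.991144 = 0.316900.

Rounded to 5 decimal places: ρ_sc(-0.188) ≈ 0.31690.


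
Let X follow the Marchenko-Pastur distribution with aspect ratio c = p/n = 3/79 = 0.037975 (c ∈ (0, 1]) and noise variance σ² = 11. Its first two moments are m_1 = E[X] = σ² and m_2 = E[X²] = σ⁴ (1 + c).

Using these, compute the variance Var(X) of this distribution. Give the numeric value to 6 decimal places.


m_1 = E[X] = σ² = 11, so m_1² = 121.
m_2 = E[X²] = σ⁴ (1 + c) = 121 · (1 + 0.037975) = 121 · 1.037975 = 125.594937.
(Note m_2 − m_1² simplifies to c · σ⁴ = 0.037975 · 121.)

Var(X) = m_2 − m_1² = 125.594937 − 121 = 4.594937.


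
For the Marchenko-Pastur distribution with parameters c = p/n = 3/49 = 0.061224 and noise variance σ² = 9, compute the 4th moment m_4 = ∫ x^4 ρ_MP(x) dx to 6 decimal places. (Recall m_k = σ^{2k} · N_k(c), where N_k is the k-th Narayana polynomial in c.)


E[X⁴] = σ⁸ (1 + 6c + 6c² + c³) (fourth MP moment). With σ² = 9 (so σ⁸ = 6561) and c = 3/49 = 0.061224: E[X⁴] = 6561 · (1 + 6·0.061224 + 6·(0.061224)² + (0.061224)³) = 6561 · 1.390067.

So E[X^4] = 9120.230006.


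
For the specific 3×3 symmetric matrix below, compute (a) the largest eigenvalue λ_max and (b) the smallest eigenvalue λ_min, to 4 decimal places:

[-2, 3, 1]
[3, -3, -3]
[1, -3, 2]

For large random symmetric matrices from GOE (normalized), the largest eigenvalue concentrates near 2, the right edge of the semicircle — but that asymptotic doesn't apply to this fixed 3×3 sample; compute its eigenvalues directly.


Since M is real symmetric, all three eigenvalues are real; they are the roots of det(λI − M) = λ³ − (tr M) λ² + s λ − det M, where s is the sum of the principal 2×2 minors.
tr M = -2 + (-3) + 2 = -3.
s = ((-2)·(-3) − 3²) + ((-2)·2 − 1²) + ((-3)·2 − (-3)²) = -3 + (-5) + (-15) = -23.
det M (expand along row 1) = (-2)·(-15) − 3·9 + 1·(-6) = -3.
Characteristic polynomial: λ³ + 3λ² − 23λ + 3 = 0.
Substitute λ = y + (tr M)/3 = y − 1.000000 to remove the quadratic term: y³ + p·y + q = 0 with p = s − (tr M)²/3 = -26.000000 and q = −2(tr M)³/27 + (tr M)·s/3 − det M = 28.000000.
Three real roots ⇒ use the trigonometric (Viète) form: r = 2√(−p/3) = 5.887841, φ = arccos(3q/(p·r)) = arccos(-0.548719) = 2.151627 rad.
y_k = r·cos(φ/3 − 2πk/3) for k = 0, 1, 2 gives y = 4.437330, 1.132838, -5.570169.
λ_k = y_k − 1.000000 gives λ = 3.4373, 0.1328, -6.5702 (check: the sum is -3.0000 = tr M).

Hence λ_max = 3.4373 and λ_min = -6.5702.


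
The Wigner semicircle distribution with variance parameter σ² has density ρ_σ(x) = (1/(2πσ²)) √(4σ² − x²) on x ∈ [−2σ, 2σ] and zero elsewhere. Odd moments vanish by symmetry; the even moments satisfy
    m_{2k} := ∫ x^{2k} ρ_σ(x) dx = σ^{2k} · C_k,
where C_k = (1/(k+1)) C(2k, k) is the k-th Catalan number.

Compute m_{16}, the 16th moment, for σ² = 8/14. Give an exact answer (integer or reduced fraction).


By the scaled semicircle moment identity, m_{2k} = σ^{2k} · C_k with k = 8.
C_8 = (1/(k+1)) · C(2k, k) = (1/9) · C(16, 8) = (1/9) · 12870 = 1430.
σ^{2k} = (σ²)^k = (8/14)^8 = 65536/5764801.

Therefore m_{16} = σ^{16} · C_8 = (65536/5764801) · 1430 = 93716480/5764801.


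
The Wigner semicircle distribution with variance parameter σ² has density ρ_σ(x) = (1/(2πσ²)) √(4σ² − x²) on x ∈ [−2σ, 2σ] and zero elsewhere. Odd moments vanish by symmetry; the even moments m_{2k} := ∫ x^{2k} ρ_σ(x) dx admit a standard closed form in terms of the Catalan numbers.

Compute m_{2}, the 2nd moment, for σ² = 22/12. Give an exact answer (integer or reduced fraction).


By the scaled semicircle moment identity, m_{2k} = σ^{2k} · C_k with k = 1.
C_1 = (1/(k+1)) · C(2k, k) = (1/2) · C(2, 1) = (1/2) · 2 = 1.
σ^{2k} = (σ²)^k = (22/12)^1 = 11/6.

Therefore m_{2} = σ^{2} · C_1 = (11/6) · 1 = 11/6.


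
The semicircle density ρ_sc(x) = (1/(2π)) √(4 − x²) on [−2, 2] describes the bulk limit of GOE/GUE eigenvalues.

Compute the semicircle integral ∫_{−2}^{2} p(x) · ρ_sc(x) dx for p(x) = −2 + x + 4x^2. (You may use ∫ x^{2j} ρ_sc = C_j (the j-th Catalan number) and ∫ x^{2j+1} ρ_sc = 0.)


Write p(x) = Σ a_i x^i, split into monomials and integrate each against ρ_sc separately.
Using ∫ x^{2j} ρ_sc = C_j = (1/(j+1)) C(2j, j) (Catalan numbers) and ∫ x^{2j+1} ρ_sc = 0 (odd monomials vanish by symmetry):
  i = 0 (even): a_0 · C_{0} = -2 · 1 = -2
  i = 1 (odd): ∫ x^1 ρ_sc = 0 (vanishes)
  i = 2 (even): a_2 · C_{1} = 4 · 1 = 4

Summing the contributions: ∫_{−2}^{2} p(x) ρ_sc(x) dx = (-2) + 4 = 2.


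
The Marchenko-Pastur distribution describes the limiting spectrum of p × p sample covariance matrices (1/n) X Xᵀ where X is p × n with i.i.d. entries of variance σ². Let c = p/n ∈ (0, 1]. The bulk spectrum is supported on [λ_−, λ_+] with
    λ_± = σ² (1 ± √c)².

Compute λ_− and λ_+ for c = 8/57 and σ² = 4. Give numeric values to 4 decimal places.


c = 8/57 = 0.140351; √c = 0.374634.
λ_− = σ² (1 − √c)² = 4 · (1 − 0.374634)² = 4 · (0.625366)² = 1.564329.
λ_+ = σ² (1 + √c)² = 4 · (1 + 0.374634)² = 4 · (1.374634)² = 7.558478.

Rounded to 4 decimal places: λ_− ≈ 1.5643, λ_+ ≈ 7.5585.


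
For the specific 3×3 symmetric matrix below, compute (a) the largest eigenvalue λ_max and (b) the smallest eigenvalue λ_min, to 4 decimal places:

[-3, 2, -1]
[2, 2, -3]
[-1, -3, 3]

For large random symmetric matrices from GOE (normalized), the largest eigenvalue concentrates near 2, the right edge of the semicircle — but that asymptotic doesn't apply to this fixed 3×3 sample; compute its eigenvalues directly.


Since M is real symmetric, all three eigenvalues are real; they are the roots of det(λI − M) = λ³ − (tr M) λ² + s λ − det M, where s is the sum of the principal 2×2 minors.
tr M = -3 + 2 + 3 = 2.
s = ((-3)·2 − 2²) + ((-3)·3 − (-1)²) + (2·3 − (-3)²) = -10 + (-10) + (-3) = -23.
det M (expand along row 1) = (-3)·(-3) − 2·3 + (-1)·(-4) = 7.
Characteristic polynomial: λ³ − 2λ² − 23λ − 7 = 0.
Substitute λ = y + (tr M)/3 = y + 0.666667 to remove the quadratic term: y³ + p·y + q = 0 with p = s − (tr M)²/3 = -24.333333 and q = −2(tr M)³/27 + (tr M)·s/3 − det M = -22.925926.
Three real roots ⇒ use the trigonometric (Viète) form: r = 2√(−p/3) = 5.696002, φ = arccos(3q/(p·r)) = arccos(0.496222) = 1.051554 rad.
y_k = r·cos(φ/3 − 2πk/3) for k = 0, 1, 2 gives y = 5.349657, -0.980953, -4.368703.
λ_k = y_k + 0.666667 gives λ = 6.0163, -0.3143, -3.7020 (check: the sum is 2.0000 = tr M).

Hence λ_max = 6.0163 and λ_min = -3.7020.


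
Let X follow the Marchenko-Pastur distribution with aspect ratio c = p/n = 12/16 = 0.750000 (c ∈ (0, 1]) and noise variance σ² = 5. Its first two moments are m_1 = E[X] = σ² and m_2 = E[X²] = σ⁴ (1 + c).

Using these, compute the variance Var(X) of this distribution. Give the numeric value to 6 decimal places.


m_1 = E[X] = σ² = 5, so m_1² = 25.
m_2 = E[X²] = σ⁴ (1 + c) = 25 · (1 + 0.750000) = 25 · 1.750000 = 43.750000.
(Note m_2 − m_1² simplifies to c · σ⁴ = 0.750000 · 25.)

Var(X) = m_2 − m_1² = 43.750000 − 25 = 18.750000.


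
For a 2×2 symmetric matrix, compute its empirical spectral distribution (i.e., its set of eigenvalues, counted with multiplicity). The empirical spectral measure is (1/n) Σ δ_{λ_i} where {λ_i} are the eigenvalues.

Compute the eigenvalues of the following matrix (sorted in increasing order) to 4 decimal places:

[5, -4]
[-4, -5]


Since M is real symmetric, both eigenvalues are real; they are the roots of det(λI − M) = λ² − (tr M) λ + det M.
tr M = 5 + (-5) = 0.
det M = 5·(-5) − (-4)² = -25 − 16 = -41.
Characteristic polynomial: λ² − 41 = 0.
Discriminant Δ = (tr M)² − 4·det M = 0 − (-164) = 164; √Δ = 12.806248.
λ = (tr M ± √Δ)/2 = (0 ± 12.806248)/2, giving (tr M − √Δ)/2 = -6.4031 and (tr M + √Δ)/2 = 6.4031.

Eigenvalues sorted in increasing order: [-6.4031, 6.4031].


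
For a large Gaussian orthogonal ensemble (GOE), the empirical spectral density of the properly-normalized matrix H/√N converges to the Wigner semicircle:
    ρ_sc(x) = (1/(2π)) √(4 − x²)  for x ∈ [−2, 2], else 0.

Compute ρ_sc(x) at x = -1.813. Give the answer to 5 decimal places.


ρ_sc(x) = (1/(2π)) √(4 − x²). With x = -1.813:
  4 − x² = 4 − (-1.813)² = 4 − 3.286969 = 0.713031.
  √(4 − x²) = 0.844412.
  1/(2π) = 0.159155.
  ρ_sc(-1.813) = 0.159155 · 0.844412 = 0.134392.

Rounded to 5 decimal places: ρ_sc(-1.813) ≈ 0.13439.


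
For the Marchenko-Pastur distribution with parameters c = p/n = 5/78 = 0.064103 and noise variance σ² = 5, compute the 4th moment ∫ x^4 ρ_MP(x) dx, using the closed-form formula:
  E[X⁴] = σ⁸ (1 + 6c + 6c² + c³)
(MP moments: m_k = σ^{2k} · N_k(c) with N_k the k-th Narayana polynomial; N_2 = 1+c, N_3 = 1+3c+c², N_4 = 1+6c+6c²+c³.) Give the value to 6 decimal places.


E[X⁴] = σ⁸ (1 + 6c + 6c² + c³) (fourth MP moment). With σ² = 5 (so σ⁸ = 625) and c = 5/78 = 0.064103: E[X⁴] = 625 · (1 + 6·0.064103 + 6·(0.064103)² + (0.064103)³) = 625 · 1.409534.

So E[X^4] = 880.958515.


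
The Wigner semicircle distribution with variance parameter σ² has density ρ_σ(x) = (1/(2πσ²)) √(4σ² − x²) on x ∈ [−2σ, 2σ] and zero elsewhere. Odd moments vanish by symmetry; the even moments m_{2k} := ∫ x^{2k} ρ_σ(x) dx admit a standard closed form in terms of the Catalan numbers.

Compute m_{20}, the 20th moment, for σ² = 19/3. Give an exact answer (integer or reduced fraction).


By the scaled semicircle moment identity, m_{2k} = σ^{2k} · C_k with k = 10.
C_10 = (1/(k+1)) · C(2k, k) = (1/11) · C(20, 10) = (1/11) · 184756 = 16796.
σ^{2k} = (σ²)^k = (19/3)^10 = 6131066257801/59049.

Therefore m_{20} = σ^{20} · C_10 = (6131066257801/59049) · 16796 = 102977388866025596/59049.


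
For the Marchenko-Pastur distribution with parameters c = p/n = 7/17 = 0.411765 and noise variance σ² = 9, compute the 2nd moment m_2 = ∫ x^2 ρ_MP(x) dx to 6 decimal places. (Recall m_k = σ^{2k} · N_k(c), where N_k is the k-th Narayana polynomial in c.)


E[X²] = σ⁴ (1 + c) (second MP moment). With σ² = 9 (so σ⁴ = 81) and c = 7/17 = 0.411765: E[X²] = 81 · (1 + 0.411765) = 81 · 1.411765.

So E[X^2] = 114.352941.


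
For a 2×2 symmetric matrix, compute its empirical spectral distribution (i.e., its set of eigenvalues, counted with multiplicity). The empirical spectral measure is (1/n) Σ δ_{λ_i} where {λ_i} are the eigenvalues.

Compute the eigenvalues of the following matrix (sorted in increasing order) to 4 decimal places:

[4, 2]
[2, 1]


Since M is real symmetric, both eigenvalues are real; they are the roots of det(λI − M) = λ² − (tr M) λ + det M.
tr M = 4 + 1 = 5.
det M = 4·1 − 2² = 4 − 4 = 0.
Characteristic polynomial: λ² − 5λ = 0.
Discriminant Δ = (tr M)² − 4·det M = 25 − 0 = 25; √Δ = 5.000000.
λ = (tr M ± √Δ)/2 = (5 ± 5.000000)/2, giving (tr M − √Δ)/2 = 0.0000 and (tr M + √Δ)/2 = 5.0000.

Eigenvalues sorted in increasing order: [0.0000, 5.0000].


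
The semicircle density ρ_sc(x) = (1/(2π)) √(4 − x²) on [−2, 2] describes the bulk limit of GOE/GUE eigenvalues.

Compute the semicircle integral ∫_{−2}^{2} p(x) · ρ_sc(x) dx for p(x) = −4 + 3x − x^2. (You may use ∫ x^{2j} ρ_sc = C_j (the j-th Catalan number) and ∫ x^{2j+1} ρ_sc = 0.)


Write p(x) = Σ a_i x^i, split into monomials and integrate each against ρ_sc separately.
Using ∫ x^{2j} ρ_sc = C_j = (1/(j+1)) C(2j, j) (Catalan numbers) and ∫ x^{2j+1} ρ_sc = 0 (odd monomials vanish by symmetry):
  i = 0 (even): a_0 · C_{0} = -4 · 1 = -4
  i = 1 (odd): ∫ x^1 ρ_sc = 0 (vanishes)
  i = 2 (even): a_2 · C_{1} = -1 · 1 = -1

Summing the contributions: ∫_{−2}^{2} p(x) ρ_sc(x) dx = (-4) + (-1) = -5.


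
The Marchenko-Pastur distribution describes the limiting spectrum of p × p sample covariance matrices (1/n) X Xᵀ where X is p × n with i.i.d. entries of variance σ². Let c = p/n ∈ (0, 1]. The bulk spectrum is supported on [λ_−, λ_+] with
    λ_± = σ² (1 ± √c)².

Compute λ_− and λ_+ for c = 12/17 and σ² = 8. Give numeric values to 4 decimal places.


c = 12/17 = 0.705882; √c = 0.840168.
λ_− = σ² (1 − √c)² = 8 · (1 − 0.840168)² = 8 · (0.159832)² = 0.204370.
λ_+ = σ² (1 + √c)² = 8 · (1 + 0.840168)² = 8 · (1.840168)² = 27.089748.

Rounded to 4 decimal places: λ_− ≈ 0.2044, λ_+ ≈ 27.0897.


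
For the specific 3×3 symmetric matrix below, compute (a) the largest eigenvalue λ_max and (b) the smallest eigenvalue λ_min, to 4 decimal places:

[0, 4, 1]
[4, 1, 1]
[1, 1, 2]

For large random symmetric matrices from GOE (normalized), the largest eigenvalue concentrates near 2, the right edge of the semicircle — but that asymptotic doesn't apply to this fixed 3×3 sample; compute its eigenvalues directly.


Since M is real symmetric, all three eigenvalues are real; they are the roots of det(λI − M) = λ³ − (tr M) λ² + s λ − det M, where s is the sum of the principal 2×2 minors.
tr M = 0 + 1 + 2 = 3.
s = (0·1 − 4²) + (0·2 − 1²) + (1·2 − 1²) = -16 + (-1) + 1 = -16.
det M (expand along row 1) = 0·1 − 4·7 + 1·3 = -25.
Characteristic polynomial: λ³ − 3λ² − 16λ + 25 = 0.
Substitute λ = y + (tr M)/3 = y + 1.000000 to remove the quadratic term: y³ + p·y + q = 0 with p = s − (tr M)²/3 = -19.000000 and q = −2(tr M)³/27 + (tr M)·s/3 − det M = 7.000000.
Three real roots ⇒ use the trigonometric (Viète) form: r = 2√(−p/3) = 5.033223, φ = arccos(3q/(p·r)) = arccos(-0.219594) = 1.792194 rad.
y_k = r·cos(φ/3 − 2πk/3) for k = 0, 1, 2 gives y = 4.161479, 0.371111, -4.532590.
λ_k = y_k + 1.000000 gives λ = 5.1615, 1.3711, -3.5326 (check: the sum is 3.0000 = tr M).

Hence λ_max = 5.1615 and λ_min = -3.5326.


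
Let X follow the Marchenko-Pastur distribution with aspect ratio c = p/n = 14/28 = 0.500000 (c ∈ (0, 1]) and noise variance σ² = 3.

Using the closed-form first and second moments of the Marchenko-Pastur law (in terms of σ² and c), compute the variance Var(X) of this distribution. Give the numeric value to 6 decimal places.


Recall the MP moments m_1 = E[X] = σ² and m_2 = E[X²] = σ⁴ (1 + c).
m_1 = E[X] = σ² = 3, so m_1² = 9.
m_2 = E[X²] = σ⁴ (1 + c) = 9 · (1 + 0.500000) = 9 · 1.500000 = 13.500000.
(Note m_2 − m_1² simplifies to c · σ⁴ = 0.500000 · 9.)

Var(X) = m_2 − m_1² = 13.500000 − 9 = 4.500000.


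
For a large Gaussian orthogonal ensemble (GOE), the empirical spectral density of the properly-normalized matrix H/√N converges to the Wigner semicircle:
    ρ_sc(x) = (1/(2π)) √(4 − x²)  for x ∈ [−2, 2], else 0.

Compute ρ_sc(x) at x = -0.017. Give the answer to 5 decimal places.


ρ_sc(x) = (1/(2π)) √(4 − x²). With x = -0.017:
  4 − x² = 4 − (-0.017)² = 4 − 0.000289 = 3.999711.
  √(4 − x²) = 1.999928.
  1/(2π) = 0.159155.
  ρ_sc(-0.017) = 0.159155 · 1.999928 = 0.318298.

Rounded to 5 decimal places: ρ_sc(-0.017) ≈ 0.31830.


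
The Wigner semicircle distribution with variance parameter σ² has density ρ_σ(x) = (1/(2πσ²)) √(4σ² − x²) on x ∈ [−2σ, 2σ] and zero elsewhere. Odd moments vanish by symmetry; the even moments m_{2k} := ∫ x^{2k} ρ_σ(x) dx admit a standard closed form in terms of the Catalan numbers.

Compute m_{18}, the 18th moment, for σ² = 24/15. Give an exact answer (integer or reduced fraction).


By the scaled semicircle moment identity, m_{2k} = σ^{2k} · C_k with k = 9.
C_9 = (1/(k+1)) · C(2k, k) = (1/10) · C(18, 9) = (1/10) · 48620 = 4862.
σ^{2k} = (σ²)^k = (24/15)^9 = 134217728/1953125.

Therefore m_{18} = σ^{18} · C_9 = (134217728/1953125) · 4862 = 652566593536/1953125.


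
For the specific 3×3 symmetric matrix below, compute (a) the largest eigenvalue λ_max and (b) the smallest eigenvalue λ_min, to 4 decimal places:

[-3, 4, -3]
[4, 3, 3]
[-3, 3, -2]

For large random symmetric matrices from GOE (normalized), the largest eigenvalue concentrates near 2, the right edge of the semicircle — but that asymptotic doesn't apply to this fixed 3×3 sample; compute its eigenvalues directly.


Since M is real symmetric, all three eigenvalues are real; they are the roots of det(λI − M) = λ³ − (tr M) λ² + s λ − det M, where s is the sum of the principal 2×2 minors.
tr M = -3 + 3 + (-2) = -2.
s = ((-3)·3 − 4²) + ((-3)·(-2) − (-3)²) + (3·(-2) − 3²) = -25 + (-3) + (-15) = -43.
det M (expand along row 1) = (-3)·(-15) − 4·1 + (-3)·21 = -22.
Characteristic polynomial: λ³ + 2λ² − 43λ + 22 = 0.
Substitute λ = y + (tr M)/3 = y − 0.666667 to remove the quadratic term: y³ + p·y + q = 0 with p = s − (tr M)²/3 = -44.333333 and q = −2(tr M)³/27 + (tr M)·s/3 − det M = 51.259259.
Three real roots ⇒ use the trigonometric (Viète) form: r = 2√(−p/3) = 7.688375, φ = arccos(3q/(p·r)) = arccos(-0.451158) = 2.038859 rad.
y_k = r·cos(φ/3 − 2πk/3) for k = 0, 1, 2 gives y = 5.980109, 1.194686, -7.174795.
λ_k = y_k − 0.666667 gives λ = 5.3134, 0.5280, -7.8415 (check: the sum is -2.0000 = tr M).

Hence λ_max = 5.3134 and λ_min = -7.8415.


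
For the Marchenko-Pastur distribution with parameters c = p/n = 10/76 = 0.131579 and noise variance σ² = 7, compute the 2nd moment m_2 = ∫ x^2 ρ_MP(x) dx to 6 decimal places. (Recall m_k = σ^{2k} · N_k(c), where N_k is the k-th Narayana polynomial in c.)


E[X²] = σ⁴ (1 + c) (second MP moment). With σ² = 7 (so σ⁴ = 49) and c = 10/76 = 0.131579: E[X²] = 49 · (1 + 0.131579) = 49 · 1.131579.

So E[X^2] = 55.447368.


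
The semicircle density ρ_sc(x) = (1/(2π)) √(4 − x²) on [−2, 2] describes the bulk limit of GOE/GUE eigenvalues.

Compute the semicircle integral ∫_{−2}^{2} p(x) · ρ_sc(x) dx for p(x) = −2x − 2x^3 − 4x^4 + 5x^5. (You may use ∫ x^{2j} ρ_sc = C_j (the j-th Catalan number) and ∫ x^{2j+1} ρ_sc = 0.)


Write p(x) = Σ a_i x^i, split into monomials and integrate each against ρ_sc separately.
Using ∫ x^{2j} ρ_sc = C_j = (1/(j+1)) C(2j, j) (Catalan numbers) and ∫ x^{2j+1} ρ_sc = 0 (odd monomials vanish by symmetry):
  i = 1 (odd): ∫ x^1 ρ_sc = 0 (vanishes)
  i = 3 (odd): ∫ x^3 ρ_sc = 0 (vanishes)
  i = 4 (even): a_4 · C_{2} = -4 · 2 = -8
  i = 5 (odd): ∫ x^5 ρ_sc = 0 (vanishes)

Summing the contributions: ∫_{−2}^{2} p(x) ρ_sc(x) dx = -8.


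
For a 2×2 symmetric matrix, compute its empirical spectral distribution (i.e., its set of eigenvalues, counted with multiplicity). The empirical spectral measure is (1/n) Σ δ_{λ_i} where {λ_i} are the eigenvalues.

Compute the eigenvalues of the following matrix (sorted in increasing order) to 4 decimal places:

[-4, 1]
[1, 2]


Since M is real symmetric, both eigenvalues are real; they are the roots of det(λI − M) = λ² − (tr M) λ + det M.
tr M = -4 + 2 = -2.
det M = (-4)·2 − 1² = -8 − 1 = -9.
Characteristic polynomial: λ² + 2λ − 9 = 0.
Discriminant Δ = (tr M)² − 4·det M = 4 − (-36) = 40; √Δ = 6.324555.
λ = (tr M ± √Δ)/2 = (-2 ± 6.324555)/2, giving (tr M − √Δ)/2 = -4.1623 and (tr M + √Δ)/2 = 2.1623.

Eigenvalues sorted in increasing order: [-4.1623, 2.1623].


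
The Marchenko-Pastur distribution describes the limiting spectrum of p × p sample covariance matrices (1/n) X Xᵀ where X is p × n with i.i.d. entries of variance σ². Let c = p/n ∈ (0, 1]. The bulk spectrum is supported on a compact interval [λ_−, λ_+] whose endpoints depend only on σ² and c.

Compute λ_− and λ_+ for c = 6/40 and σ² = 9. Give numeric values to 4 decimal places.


c = 6/40 = 0.150000; √c = 0.387298.
λ_− = σ² (1 − √c)² = 9 · (1 − 0.387298)² = 9 · (0.612702)² = 3.378630.
λ_+ = σ² (1 + √c)² = 9 · (1 + 0.387298)² = 9 · (1.387298)² = 17.321370.

Rounded to 4 decimal places: λ_− ≈ 3.3786, λ_+ ≈ 17.3214.


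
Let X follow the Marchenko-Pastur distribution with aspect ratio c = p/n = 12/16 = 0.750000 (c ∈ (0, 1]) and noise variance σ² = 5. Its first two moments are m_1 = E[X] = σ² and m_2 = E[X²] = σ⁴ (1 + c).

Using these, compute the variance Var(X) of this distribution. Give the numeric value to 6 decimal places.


m_1 = E[X] = σ² = 5, so m_1² = 25.
m_2 = E[X²] = σ⁴ (1 + c) = 25 · (1 + 0.750000) = 25 · 1.750000 = 43.750000.
(Note m_2 − m_1² simplifies to c · σ⁴ = 0.750000 · 25.)

Var(X) = m_2 − m_1² = 43.750000 − 25 = 18.750000.


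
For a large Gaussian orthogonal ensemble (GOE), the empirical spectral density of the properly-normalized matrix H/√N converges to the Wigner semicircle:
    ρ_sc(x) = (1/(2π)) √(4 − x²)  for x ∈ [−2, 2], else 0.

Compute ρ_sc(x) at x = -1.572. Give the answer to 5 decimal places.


ρ_sc(x) = (1/(2π)) √(4 − x²). With x = -1.572:
  4 − x² = 4 − (-1.572)² = 4 − 2.471184 = 1.528816.
  √(4 − x²) = 1.236453.
  1/(2π) = 0.159155.
  ρ_sc(-1.572) = 0.159155 · 1.236453 = 0.196788.

Rounded to 5 decimal places: ρ_sc(-1.572) ≈ 0.19679.


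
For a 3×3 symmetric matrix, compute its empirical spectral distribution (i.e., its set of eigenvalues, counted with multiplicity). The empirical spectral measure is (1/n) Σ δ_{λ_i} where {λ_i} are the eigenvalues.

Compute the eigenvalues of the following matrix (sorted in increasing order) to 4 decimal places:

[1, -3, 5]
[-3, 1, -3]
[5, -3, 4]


Since M is real symmetric, all three eigenvalues are real; they are the roots of det(λI − M) = λ³ − (tr M) λ² + s λ − det M, where s is the sum of the principal 2×2 minors.
tr M = 1 + 1 + 4 = 6.
s = (1·1 − (-3)²) + (1·4 − 5²) + (1·4 − (-3)²) = -8 + (-21) + (-5) = -34.
det M (expand along row 1) = 1·(-5) − (-3)·3 + 5·4 = 24.
Characteristic polynomial: λ³ − 6λ² − 34λ − 24 = 0.
Substitute λ = y + (tr M)/3 = y + 2.000000 to remove the quadratic term: y³ + p·y + q = 0 with p = s − (tr M)²/3 = -46.000000 and q = −2(tr M)³/27 + (tr M)·s/3 − det M = -108.000000.
Three real roots ⇒ use the trigonometric (Viète) form: r = 2√(−p/3) = 7.831560, φ = arccos(3q/(p·r)) = arccos(0.899371) = 0.452468 rad.
y_k = r·cos(φ/3 − 2πk/3) for k = 0, 1, 2 gives y = 7.742655, -2.852273, -4.890382.
λ_k = y_k + 2.000000 gives λ = 9.7427, -0.8523, -2.8904 (check: the sum is 6.0000 = tr M).

Eigenvalues sorted in increasing order: [-2.8904, -0.8523, 9.7427].


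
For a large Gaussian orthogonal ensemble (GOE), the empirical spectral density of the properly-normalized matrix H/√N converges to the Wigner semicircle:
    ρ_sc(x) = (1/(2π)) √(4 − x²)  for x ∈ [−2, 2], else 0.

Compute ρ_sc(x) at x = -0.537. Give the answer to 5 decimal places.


ρ_sc(x) = (1/(2π)) √(4 − x²). With x = -0.537:
  4 − x² = 4 − (-0.537)² = 4 − 0.288369 = 3.711631.
  √(4 − x²) = 1.926559.
  1/(2π) = 0.159155.
  ρ_sc(-0.537) = 0.159155 · 1.926559 = 0.306621.

Rounded to 5 decimal places: ρ_sc(-0.537) ≈ 0.30662.


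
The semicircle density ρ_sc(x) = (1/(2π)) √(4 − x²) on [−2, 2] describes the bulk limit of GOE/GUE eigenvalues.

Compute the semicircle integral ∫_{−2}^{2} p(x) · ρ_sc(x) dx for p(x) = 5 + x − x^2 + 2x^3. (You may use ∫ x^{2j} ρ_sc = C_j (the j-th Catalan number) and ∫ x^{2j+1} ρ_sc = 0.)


Write p(x) = Σ a_i x^i, split into monomials and integrate each against ρ_sc separately.
Using ∫ x^{2j} ρ_sc = C_j = (1/(j+1)) C(2j, j) (Catalan numbers) and ∫ x^{2j+1} ρ_sc = 0 (odd monomials vanish by symmetry):
  i = 0 (even): a_0 · C_{0} = 5 · 1 = 5
  i = 1 (odd): ∫ x^1 ρ_sc = 0 (vanishes)
  i = 2 (even): a_2 · C_{1} = -1 · 1 = -1
  i = 3 (odd): ∫ x^3 ρ_sc = 0 (vanishes)

Summing the contributions: ∫_{−2}^{2} p(x) ρ_sc(x) dx = 5 + (-1) = 4.


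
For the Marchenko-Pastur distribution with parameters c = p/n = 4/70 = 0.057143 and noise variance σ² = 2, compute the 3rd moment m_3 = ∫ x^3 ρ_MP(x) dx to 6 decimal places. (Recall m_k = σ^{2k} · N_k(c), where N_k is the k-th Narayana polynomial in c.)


E[X³] = σ⁶ (1 + 3c + c²) (third MP moment). With σ² = 2 (so σ⁶ = 8) and c = 4/70 = 0.057143: E[X³] = 8 · (1 + 3·0.057143 + (0.057143)²) = 8 · 1.174694.

So E[X^3] = 9.397551.


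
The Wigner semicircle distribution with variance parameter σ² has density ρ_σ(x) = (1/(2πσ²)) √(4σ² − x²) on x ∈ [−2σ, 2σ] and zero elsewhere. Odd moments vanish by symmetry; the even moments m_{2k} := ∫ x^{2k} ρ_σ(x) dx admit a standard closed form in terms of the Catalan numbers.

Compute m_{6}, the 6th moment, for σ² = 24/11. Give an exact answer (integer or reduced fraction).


By the scaled semicircle moment identity, m_{2k} = σ^{2k} · C_k with k = 3.
C_3 = (1/(k+1)) · C(2k, k) = (1/4) · C(6, 3) = (1/4) · 20 = 5.
σ^{2k} = (σ²)^k = (24/11)^3 = 13824/1331.

Therefore m_{6} = σ^{6} · C_3 = (13824/1331) · 5 = 69120/1331.


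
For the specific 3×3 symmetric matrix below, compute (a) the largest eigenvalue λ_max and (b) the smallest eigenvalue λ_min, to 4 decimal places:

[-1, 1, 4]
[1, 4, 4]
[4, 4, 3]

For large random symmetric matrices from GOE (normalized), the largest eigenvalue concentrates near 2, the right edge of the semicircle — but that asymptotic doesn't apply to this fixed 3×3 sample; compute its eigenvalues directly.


Since M is real symmetric, all three eigenvalues are real; they are the roots of det(λI − M) = λ³ − (tr M) λ² + s λ − det M, where s is the sum of the principal 2×2 minors.
tr M = -1 + 4 + 3 = 6.
s = ((-1)·4 − 1²) + ((-1)·3 − 4²) + (4·3 − 4²) = -5 + (-19) + (-4) = -28.
det M (expand along row 1) = (-1)·(-4) − 1·(-13) + 4·(-12) = -31.
Characteristic polynomial: λ³ − 6λ² − 28λ + 31 = 0.
Substitute λ = y + (tr M)/3 = y + 2.000000 to remove the quadratic term: y³ + p·y + q = 0 with p = s − (tr M)²/3 = -40.000000 and q = −2(tr M)³/27 + (tr M)·s/3 − det M = -41.000000.
Three real roots ⇒ use the trigonometric (Viète) form: r = 2√(−p/3) = 7.302967, φ = arccos(3q/(p·r)) = arccos(0.421062) = 1.136181 rad.
y_k = r·cos(φ/3 − 2πk/3) for k = 0, 1, 2 gives y = 6.785451, -1.054297, -5.731153.
λ_k = y_k + 2.000000 gives λ = 8.7855, 0.9457, -3.7312 (check: the sum is 6.0000 = tr M).

Hence λ_max = 8.7855 and λ_min = -3.7312.


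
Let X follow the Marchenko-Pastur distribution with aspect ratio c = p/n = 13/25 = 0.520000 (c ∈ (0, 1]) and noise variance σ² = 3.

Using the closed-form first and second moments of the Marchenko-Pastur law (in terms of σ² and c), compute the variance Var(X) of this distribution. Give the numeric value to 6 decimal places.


Recall the MP moments m_1 = E[X] = σ² and m_2 = E[X²] = σ⁴ (1 + c).
m_1 = E[X] = σ² = 3, so m_1² = 9.
m_2 = E[X²] = σ⁴ (1 + c) = 9 · (1 + 0.520000) = 9 · 1.520000 = 13.680000.
(Note m_2 − m_1² simplifies to c · σ⁴ = 0.520000 · 9.)

Var(X) = m_2 − m_1² = 13.680000 − 9 = 4.680000.


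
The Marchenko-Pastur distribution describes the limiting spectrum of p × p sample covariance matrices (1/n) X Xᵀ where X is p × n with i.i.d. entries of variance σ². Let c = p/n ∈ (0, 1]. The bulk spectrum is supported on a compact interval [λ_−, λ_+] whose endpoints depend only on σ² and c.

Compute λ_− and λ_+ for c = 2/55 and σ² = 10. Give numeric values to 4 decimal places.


c = 2/55 = 0.036364; √c = 0.190693.
λ_− = σ² (1 − √c)² = 10 · (1 − 0.190693)² = 10 · (0.809307)² = 6.549786.
λ_+ = σ² (1 + √c)² = 10 · (1 + 0.190693)² = 10 · (1.190693)² = 14.177487.

Rounded to 4 decimal places: λ_− ≈ 6.5498, λ_+ ≈ 14.1775.
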